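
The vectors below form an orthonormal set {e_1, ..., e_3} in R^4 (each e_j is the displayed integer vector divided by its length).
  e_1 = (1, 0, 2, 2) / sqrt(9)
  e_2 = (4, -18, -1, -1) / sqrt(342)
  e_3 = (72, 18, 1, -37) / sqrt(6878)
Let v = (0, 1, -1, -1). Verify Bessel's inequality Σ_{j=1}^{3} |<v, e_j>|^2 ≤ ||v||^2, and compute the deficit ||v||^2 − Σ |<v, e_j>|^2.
Σ |<v, e_j>|^2 = 534/181; ||v||^2 = 3; deficit = 9/181

Write each e_j = u_j / sqrt(<u_j, u_j>) where u_j is the displayed integer vector. Then <v, e_j> = <v, u_j> / sqrt(<u_j, u_j>), so |<v, e_j>|^2 = <v, u_j>^2 / <u_j, u_j>.
Coefficients: <v, e_1> = -4/sqrt(9), <v, e_2> = -16/sqrt(342), <v, e_3> = 54/sqrt(6878).
Square and sum: Σ |<v, e_j>|^2 = 534/181.
Compute ||v||^2 = v·v = 3.
Deficit = 3 − 534/181 = 9/181 ≥ 0, confirming Bessel's inequality. (The deficit equals ||v − Σ <v,e_j> e_j||^2, the squared distance from v to span{e_j}.)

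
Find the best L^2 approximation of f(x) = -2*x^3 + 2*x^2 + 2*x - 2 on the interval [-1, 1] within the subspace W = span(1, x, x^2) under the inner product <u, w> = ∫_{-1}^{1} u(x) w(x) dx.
g(x) = 2*x^2 + 4*x/5 - 2

The best approximation g ∈ W is the orthogonal projection of f onto W. Writing g = a_0 + a_1 x + a_2 x^2, the coefficients solve the normal equations G · a = b where
  G_{ij} = <φ_i, φ_j> and b_i = <f, φ_i>, with φ_0 = 1, φ_1 = x, φ_2 = x^2.
G =
  [2, 0, 2/3]
  [0, 2/3, 0]
  [2/3, 0, 2/5],
b = (-8/3, 8/15, -8/15).
Solving gives a_0 = -2, a_1 = 4/5, a_2 = 2, so
  g(x) = 2*x^2 + 4*x/5 - 2.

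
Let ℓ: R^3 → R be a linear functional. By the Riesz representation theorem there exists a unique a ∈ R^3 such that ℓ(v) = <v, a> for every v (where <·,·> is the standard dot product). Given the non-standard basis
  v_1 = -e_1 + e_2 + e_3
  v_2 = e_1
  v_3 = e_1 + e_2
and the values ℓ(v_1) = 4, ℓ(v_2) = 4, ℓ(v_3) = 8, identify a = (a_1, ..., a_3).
a = (4, 4, 4)

Write a = (a_1, ..., a_3) in the standard basis. For each basis vector v_i, ℓ(v_i) = <v_i, a> is a linear equation in the a_j's. Collect the n equations into a matrix system V a = ℓ, where row i of V is v_i (expressed in the standard basis). Since V is invertible (lower-triangular with 1s on the diagonal, up to permutation), solve by back-substitution:
  V =
[[-1, 1, 1],
 [1, 0, 0],
 [1, 1, 0]]
  V a = (4, 4, 8)
Solving gives a = (4, 4, 4).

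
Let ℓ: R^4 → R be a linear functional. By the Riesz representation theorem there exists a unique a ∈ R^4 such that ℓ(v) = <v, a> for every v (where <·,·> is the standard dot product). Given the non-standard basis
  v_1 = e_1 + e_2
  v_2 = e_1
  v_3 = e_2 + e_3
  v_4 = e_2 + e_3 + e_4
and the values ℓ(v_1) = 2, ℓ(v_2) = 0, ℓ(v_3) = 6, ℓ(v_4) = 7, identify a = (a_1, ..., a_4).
a = (0, 2, 4, 1)

Write a = (a_1, ..., a_4) in the standard basis. For each basis vector v_i, ℓ(v_i) = <v_i, a> is a linear equation in the a_j's. Collect the n equations into a matrix system V a = ℓ, where row i of V is v_i (expressed in the standard basis). Since V is invertible (lower-triangular with 1s on the diagonal, up to permutation), solve by back-substitution:
  V =
[[1, 1, 0, 0],
 [1, 0, 0, 0],
 [0, 1, 1, 0],
 [0, 1, 1, 1]]
  V a = (2, 0, 6, 7)
Solving gives a = (0, 2, 4, 1).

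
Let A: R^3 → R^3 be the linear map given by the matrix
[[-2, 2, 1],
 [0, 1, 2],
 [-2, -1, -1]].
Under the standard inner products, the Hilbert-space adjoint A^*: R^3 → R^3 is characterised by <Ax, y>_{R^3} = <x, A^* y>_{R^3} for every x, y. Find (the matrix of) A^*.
A^* = A^T =
[[-2, 0, -2],
 [2, 1, -1],
 [1, 2, -1]]

For real matrices with standard dot products, the defining identity <Ax, y> = <x, A^* y> gives (Ax)^T y = x^T (A^*) y, i.e. x^T A^T y = x^T (A^*) y. Since this holds for all x, y, we must have A^* = A^T. Therefore
A^* =
[[-2, 0, -2],
 [2, 1, -1],
 [1, 2, -1]].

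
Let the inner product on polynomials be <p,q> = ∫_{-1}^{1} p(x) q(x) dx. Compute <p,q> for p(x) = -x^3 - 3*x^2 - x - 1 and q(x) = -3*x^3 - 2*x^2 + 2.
<p,q> = -232/105

Expand the product: p(x)·q(x) = 3*x^6 + 11*x^5 + 9*x^4 + 3*x^3 - 4*x^2 - 2*x - 2.
∫_{-1}^{1} of each monomial x^k gives [2/(k+1) if k even, 0 if k odd]. Integrating term-by-term (or equivalently evaluating the antiderivative F(x) = 3*x^7/7 + 11*x^6/6 + 9*x^5/5 + 3*x^4/4 - 4*x^3/3 - x^2 - 2*x at the endpoints):
  F(1) − F(−1) = 67/140 − (1129/420) = -232/105.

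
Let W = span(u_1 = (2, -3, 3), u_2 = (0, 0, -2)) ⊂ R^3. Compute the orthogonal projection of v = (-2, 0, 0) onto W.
proj_W(v) = (-8/13, 12/13, 0)

Set up U = [u_1 | ... | u_2] ∈ R^(3×2). The projector onto W = col(U) is P = U (U^T U)^(-1) U^T.
Compute U^T U =
  [22, -6]
  [-6, 4],
and U^T v = (-4, 0).
Solve U^T U · c = U^T v for the coefficients: c = (-4/13, -6/13). The projection is proj_W(v) = U c.
Check: (v - proj_W(v)) · u_1 = 0  (should be 0).
Check: (v - proj_W(v)) · u_2 = 0  (should be 0).
Result: proj_W(v) = (-8/13, 12/13, 0).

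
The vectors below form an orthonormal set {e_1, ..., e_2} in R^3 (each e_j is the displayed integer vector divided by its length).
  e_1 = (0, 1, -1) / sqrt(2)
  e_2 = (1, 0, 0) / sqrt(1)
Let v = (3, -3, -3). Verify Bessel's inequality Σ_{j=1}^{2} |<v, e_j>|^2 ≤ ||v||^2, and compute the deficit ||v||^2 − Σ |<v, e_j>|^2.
Σ |<v, e_j>|^2 = 9; ||v||^2 = 27; deficit = 18

Write each e_j = u_j / sqrt(<u_j, u_j>) where u_j is the displayed integer vector. Then <v, e_j> = <v, u_j> / sqrt(<u_j, u_j>), so |<v, e_j>|^2 = <v, u_j>^2 / <u_j, u_j>.
Coefficients: <v, e_1> = 0/sqrt(2), <v, e_2> = 3/sqrt(1).
Square and sum: Σ |<v, e_j>|^2 = 9.
Compute ||v||^2 = v·v = 27.
Deficit = 27 − 9 = 18 ≥ 0, confirming Bessel's inequality. (The deficit equals ||v − Σ <v,e_j> e_j||^2, the squared distance from v to span{e_j}.)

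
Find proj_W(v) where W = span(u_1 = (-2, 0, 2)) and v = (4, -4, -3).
proj_W(v) = (7/2, 0, -7/2)

Set up U = [u_1 | ... | u_1] ∈ R^(3×1). The projector onto W = col(U) is P = U (U^T U)^(-1) U^T.
Compute U^T U =
  [8],
and U^T v = (-14).
Solve U^T U · c = U^T v for the coefficients: c = (-7/4). The projection is proj_W(v) = U c.
Check: (v - proj_W(v)) · u_1 = 0  (should be 0).
Result: proj_W(v) = (7/2, 0, -7/2).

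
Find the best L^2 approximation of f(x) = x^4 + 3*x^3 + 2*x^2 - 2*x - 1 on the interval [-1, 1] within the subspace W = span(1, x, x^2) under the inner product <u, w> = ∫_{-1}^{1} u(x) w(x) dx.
g(x) = 20*x^2/7 - x/5 - 38/35

The best approximation g ∈ W is the orthogonal projection of f onto W. Writing g = a_0 + a_1 x + a_2 x^2, the coefficients solve the normal equations G · a = b where
  G_{ij} = <φ_i, φ_j> and b_i = <f, φ_i>, with φ_0 = 1, φ_1 = x, φ_2 = x^2.
G =
  [2, 0, 2/3]
  [0, 2/3, 0]
  [2/3, 0, 2/5],
b = (-4/15, -2/15, 44/105).
Solving gives a_0 = -38/35, a_1 = -1/5, a_2 = 20/7, so
  g(x) = 20*x^2/7 - x/5 - 38/35.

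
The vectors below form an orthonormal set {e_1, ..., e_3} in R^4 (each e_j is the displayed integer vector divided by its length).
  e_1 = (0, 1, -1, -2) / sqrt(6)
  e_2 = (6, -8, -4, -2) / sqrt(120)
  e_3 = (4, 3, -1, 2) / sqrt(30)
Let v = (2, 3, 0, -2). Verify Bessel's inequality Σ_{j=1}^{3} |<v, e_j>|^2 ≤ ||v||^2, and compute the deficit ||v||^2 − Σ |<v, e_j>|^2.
Σ |<v, e_j>|^2 = 43/3; ||v||^2 = 17; deficit = 8/3

Write each e_j = u_j / sqrt(<u_j, u_j>) where u_j is the displayed integer vector. Then <v, e_j> = <v, u_j> / sqrt(<u_j, u_j>), so |<v, e_j>|^2 = <v, u_j>^2 / <u_j, u_j>.
Coefficients: <v, e_1> = 7/sqrt(6), <v, e_2> = -8/sqrt(120), <v, e_3> = 13/sqrt(30).
Square and sum: Σ |<v, e_j>|^2 = 43/3.
Compute ||v||^2 = v·v = 17.
Deficit = 17 − 43/3 = 8/3 ≥ 0, confirming Bessel's inequality. (The deficit equals ||v − Σ <v,e_j> e_j||^2, the squared distance from v to span{e_j}.)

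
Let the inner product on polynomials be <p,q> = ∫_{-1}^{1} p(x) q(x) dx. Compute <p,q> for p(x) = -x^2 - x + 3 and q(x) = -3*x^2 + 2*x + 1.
<p,q> = -4/5

Expand the product: p(x)·q(x) = 3*x^4 + x^3 - 12*x^2 + 5*x + 3.
∫_{-1}^{1} of each monomial x^k gives [2/(k+1) if k even, 0 if k odd]. Integrating term-by-term (or equivalently evaluating the antiderivative F(x) = 3*x^5/5 + x^4/4 - 4*x^3 + 5*x^2/2 + 3*x at the endpoints):
  F(1) − F(−1) = 47/20 − (63/20) = -4/5.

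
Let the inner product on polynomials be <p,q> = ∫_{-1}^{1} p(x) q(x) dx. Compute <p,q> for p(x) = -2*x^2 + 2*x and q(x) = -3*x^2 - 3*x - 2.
<p,q> = 16/15

Expand the product: p(x)·q(x) = 6*x^4 - 2*x^2 - 4*x.
∫_{-1}^{1} of each monomial x^k gives [2/(k+1) if k even, 0 if k odd]. Integrating term-by-term (or equivalently evaluating the antiderivative F(x) = 6*x^5/5 - 2*x^3/3 - 2*x^2 at the endpoints):
  F(1) − F(−1) = -22/15 − (-38/15) = 16/15.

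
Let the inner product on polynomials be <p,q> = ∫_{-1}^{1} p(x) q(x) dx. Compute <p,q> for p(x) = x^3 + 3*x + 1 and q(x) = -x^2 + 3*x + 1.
<p,q> = 128/15

Expand the product: p(x)·q(x) = -x^5 + 3*x^4 - 2*x^3 + 8*x^2 + 6*x + 1.
∫_{-1}^{1} of each monomial x^k gives [2/(k+1) if k even, 0 if k odd]. Integrating term-by-term (or equivalently evaluating the antiderivative F(x) = -x^6/6 + 3*x^5/5 - x^4/2 + 8*x^3/3 + 3*x^2 + x at the endpoints):
  F(1) − F(−1) = 33/5 − (-29/15) = 128/15.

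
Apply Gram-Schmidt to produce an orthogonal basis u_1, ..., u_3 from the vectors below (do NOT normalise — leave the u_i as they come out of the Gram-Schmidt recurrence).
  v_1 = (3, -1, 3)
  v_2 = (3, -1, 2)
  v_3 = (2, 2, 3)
Orthogonal basis:
  u_1 = (3, -1, 3)
  u_2 = (9/19, -3/19, -10/19)
  u_3 = (4/5, 12/5, 0)

Apply the Gram-Schmidt recurrence
  u_1 = v_1
  u_i = v_i − Σ_{j<i} ((v_i · u_j) / (u_j · u_j)) · u_j.

Step by step this gives:
  u_1 = (3, -1, 3)
  u_2 = (9/19, -3/19, -10/19)
  u_3 = (4/5, 12/5, 0)

Orthogonality check:
  u_2 · u_1 = 0 (should be 0)
  u_3 · u_1 = 0 (should be 0)
  u_3 · u_2 = 0 (should be 0)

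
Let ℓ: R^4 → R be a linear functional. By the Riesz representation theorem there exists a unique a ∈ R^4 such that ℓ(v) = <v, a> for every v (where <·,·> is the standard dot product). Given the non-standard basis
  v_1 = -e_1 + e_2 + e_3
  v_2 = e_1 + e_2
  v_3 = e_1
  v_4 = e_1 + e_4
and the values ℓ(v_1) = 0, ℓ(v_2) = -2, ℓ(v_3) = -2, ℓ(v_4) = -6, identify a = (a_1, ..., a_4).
a = (-2, 0, -2, -4)

Write a = (a_1, ..., a_4) in the standard basis. For each basis vector v_i, ℓ(v_i) = <v_i, a> is a linear equation in the a_j's. Collect the n equations into a matrix system V a = ℓ, where row i of V is v_i (expressed in the standard basis). Since V is invertible (lower-triangular with 1s on the diagonal, up to permutation), solve by back-substitution:
  V =
[[-1, 1, 1, 0],
 [1, 1, 0, 0],
 [1, 0, 0, 0],
 [1, 0, 0, 1]]
  V a = (0, -2, -2, -6)
Solving gives a = (-2, 0, -2, -4).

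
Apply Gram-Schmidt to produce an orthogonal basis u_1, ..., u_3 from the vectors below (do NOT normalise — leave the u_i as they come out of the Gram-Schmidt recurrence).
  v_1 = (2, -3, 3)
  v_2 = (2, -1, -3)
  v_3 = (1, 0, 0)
Orthogonal basis:
  u_1 = (2, -3, 3)
  u_2 = (24/11, -14/11, -30/11)
  u_3 = (9/19, 9/19, 3/19)

Apply the Gram-Schmidt recurrence
  u_1 = v_1
  u_i = v_i − Σ_{j<i} ((v_i · u_j) / (u_j · u_j)) · u_j.

Step by step this gives:
  u_1 = (2, -3, 3)
  u_2 = (24/11, -14/11, -30/11)
  u_3 = (9/19, 9/19, 3/19)

Orthogonality check:
  u_2 · u_1 = 0 (should be 0)
  u_3 · u_1 = 0 (should be 0)
  u_3 · u_2 = 0 (should be 0)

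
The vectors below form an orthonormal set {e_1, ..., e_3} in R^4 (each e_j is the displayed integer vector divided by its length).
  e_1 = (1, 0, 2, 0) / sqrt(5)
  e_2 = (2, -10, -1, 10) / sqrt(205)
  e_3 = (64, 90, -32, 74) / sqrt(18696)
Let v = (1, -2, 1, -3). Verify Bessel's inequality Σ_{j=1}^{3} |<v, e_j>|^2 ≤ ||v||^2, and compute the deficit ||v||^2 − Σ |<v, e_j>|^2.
Σ |<v, e_j>|^2 = 1085/114; ||v||^2 = 15; deficit = 625/114

Write each e_j = u_j / sqrt(<u_j, u_j>) where u_j is the displayed integer vector. Then <v, e_j> = <v, u_j> / sqrt(<u_j, u_j>), so |<v, e_j>|^2 = <v, u_j>^2 / <u_j, u_j>.
Coefficients: <v, e_1> = 3/sqrt(5), <v, e_2> = -9/sqrt(205), <v, e_3> = -370/sqrt(18696).
Square and sum: Σ |<v, e_j>|^2 = 1085/114.
Compute ||v||^2 = v·v = 15.
Deficit = 15 − 1085/114 = 625/114 ≥ 0, confirming Bessel's inequality. (The deficit equals ||v − Σ <v,e_j> e_j||^2, the squared distance from v to span{e_j}.)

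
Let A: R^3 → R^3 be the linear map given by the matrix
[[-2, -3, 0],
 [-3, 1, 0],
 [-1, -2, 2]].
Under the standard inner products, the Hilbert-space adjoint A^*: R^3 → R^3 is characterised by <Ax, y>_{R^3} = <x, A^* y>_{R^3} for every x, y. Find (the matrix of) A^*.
A^* = A^T =
[[-2, -3, -1],
 [-3, 1, -2],
 [0, 0, 2]]

For real matrices with standard dot products, the defining identity <Ax, y> = <x, A^* y> gives (Ax)^T y = x^T (A^*) y, i.e. x^T A^T y = x^T (A^*) y. Since this holds for all x, y, we must have A^* = A^T. Therefore
A^* =
[[-2, -3, -1],
 [-3, 1, -2],
 [0, 0, 2]].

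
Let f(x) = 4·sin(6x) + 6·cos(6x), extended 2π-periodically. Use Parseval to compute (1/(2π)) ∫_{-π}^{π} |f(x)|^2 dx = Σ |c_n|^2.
Σ |c_n|^2 = 26

Expand |f|^2 and use orthogonality of {sin(nx), cos(mx)} on [-π, π]:
  ∫_{-π}^{π} sin(nx)^2 dx = π, ∫ cos(mx)^2 dx = π, and cross terms integrate to 0.
So ∫_{-π}^{π} f(x)^2 dx = 4^2 · π + 6^2 · π = (16 + 36)π.
Divide by 2π: (16 + 36)/2 = 26.
By Parseval, this equals Σ |c_n|^2.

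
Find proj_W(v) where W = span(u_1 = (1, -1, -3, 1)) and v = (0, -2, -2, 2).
proj_W(v) = (5/6, -5/6, -5/2, 5/6)

Set up U = [u_1 | ... | u_1] ∈ R^(4×1). The projector onto W = col(U) is P = U (U^T U)^(-1) U^T.
Compute U^T U =
  [12],
and U^T v = (10).
Solve U^T U · c = U^T v for the coefficients: c = (5/6). The projection is proj_W(v) = U c.
Check: (v - proj_W(v)) · u_1 = 0  (should be 0).
Result: proj_W(v) = (5/6, -5/6, -5/2, 5/6).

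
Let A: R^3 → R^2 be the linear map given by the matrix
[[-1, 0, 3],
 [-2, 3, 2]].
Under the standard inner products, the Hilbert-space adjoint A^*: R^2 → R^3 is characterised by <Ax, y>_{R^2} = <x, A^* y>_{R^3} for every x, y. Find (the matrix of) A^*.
A^* = A^T =
[[-1, -2],
 [0, 3],
 [3, 2]]

For real matrices with standard dot products, the defining identity <Ax, y> = <x, A^* y> gives (Ax)^T y = x^T (A^*) y, i.e. x^T A^T y = x^T (A^*) y. Since this holds for all x, y, we must have A^* = A^T. Therefore
A^* =
[[-1, -2],
 [0, 3],
 [3, 2]].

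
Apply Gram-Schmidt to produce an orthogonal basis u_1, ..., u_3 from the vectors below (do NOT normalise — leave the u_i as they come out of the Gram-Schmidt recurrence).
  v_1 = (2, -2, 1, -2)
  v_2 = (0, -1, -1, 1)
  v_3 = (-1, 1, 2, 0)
Orthogonal basis:
  u_1 = (2, -2, 1, -2)
  u_2 = (2/13, -15/13, -12/13, 11/13)
  u_3 = (-10/19, -21/38, 22/19, 23/38)

Apply the Gram-Schmidt recurrence
  u_1 = v_1
  u_i = v_i − Σ_{j<i} ((v_i · u_j) / (u_j · u_j)) · u_j.

Step by step this gives:
  u_1 = (2, -2, 1, -2)
  u_2 = (2/13, -15/13, -12/13, 11/13)
  u_3 = (-10/19, -21/38, 22/19, 23/38)

Orthogonality check:
  u_2 · u_1 = 0 (should be 0)
  u_3 · u_1 = 0 (should be 0)
  u_3 · u_2 = 0 (should be 0)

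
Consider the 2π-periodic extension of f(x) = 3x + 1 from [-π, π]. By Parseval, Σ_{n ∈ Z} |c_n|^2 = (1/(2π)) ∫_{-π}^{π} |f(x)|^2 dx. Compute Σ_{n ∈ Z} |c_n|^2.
Σ |c_n|^2 = 3π^2 + 1

Expand and integrate term by term over [-π, π]:
  ∫ (3x)^2 dx = 9·(2π^3/3); ∫ 2·3·(1)·x dx = 0 (odd integrand); ∫ 1^2 dx = 1·2π.
So (1/(2π)) ∫_{-π}^{π} (3x + 1)^2 dx = 9π^2/3 + 1 = 3π^2 + 1.
Parseval ⇒ Σ |c_n|^2 = 3π^2 + 1.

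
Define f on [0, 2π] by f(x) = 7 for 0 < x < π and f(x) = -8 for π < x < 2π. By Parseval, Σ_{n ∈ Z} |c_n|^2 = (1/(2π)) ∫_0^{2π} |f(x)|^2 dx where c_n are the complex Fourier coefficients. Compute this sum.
Σ |c_n|^2 = 113/2

Parseval equates the L^2 energy of f (normalised by 1/(2π)) with the ℓ^2 sum of its Fourier coefficients: (1/(2π)) ∫_0^{2π} |f|^2 = Σ |c_n|^2.
Compute the left side: (1/(2π)) [∫_0^π 7^2 dx + ∫_π^{2π} (-8)^2 dx] = (1/(2π)) · (49π + 64π) = (49 + 64)/2 = 113/2.
So Σ_{n ∈ Z} |c_n|^2 = 113/2.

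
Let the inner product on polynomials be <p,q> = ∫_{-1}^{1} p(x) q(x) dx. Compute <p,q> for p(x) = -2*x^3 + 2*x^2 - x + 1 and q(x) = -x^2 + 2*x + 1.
<p,q> = -16/15

Expand the product: p(x)·q(x) = 2*x^5 - 6*x^4 + 3*x^3 - x^2 + x + 1.
∫_{-1}^{1} of each monomial x^k gives [2/(k+1) if k even, 0 if k odd]. Integrating term-by-term (or equivalently evaluating the antiderivative F(x) = x^6/3 - 6*x^5/5 + 3*x^4/4 - x^3/3 + x^2/2 + x at the endpoints):
  F(1) − F(−1) = 21/20 − (127/60) = -16/15.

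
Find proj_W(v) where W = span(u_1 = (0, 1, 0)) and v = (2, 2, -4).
proj_W(v) = (0, 2, 0)

Set up U = [u_1 | ... | u_1] ∈ R^(3×1). The projector onto W = col(U) is P = U (U^T U)^(-1) U^T.
Compute U^T U =
  [1],
and U^T v = (2).
Solve U^T U · c = U^T v for the coefficients: c = (2). The projection is proj_W(v) = U c.
Check: (v - proj_W(v)) · u_1 = 0  (should be 0).
Result: proj_W(v) = (0, 2, 0).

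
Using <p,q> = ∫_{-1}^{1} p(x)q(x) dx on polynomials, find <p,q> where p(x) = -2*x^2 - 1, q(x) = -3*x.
<p,q> = 0

Expand the product: p(x)·q(x) = 6*x^3 + 3*x.
∫_{-1}^{1} of each monomial x^k gives [2/(k+1) if k even, 0 if k odd]. Integrating term-by-term (or equivalently evaluating the antiderivative F(x) = 3*x^4/2 + 3*x^2/2 at the endpoints):
  F(1) − F(−1) = 3 − (3) = 0.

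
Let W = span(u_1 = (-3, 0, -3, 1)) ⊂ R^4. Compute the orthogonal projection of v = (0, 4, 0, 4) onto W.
proj_W(v) = (-12/19, 0, -12/19, 4/19)

Set up U = [u_1 | ... | u_1] ∈ R^(4×1). The projector onto W = col(U) is P = U (U^T U)^(-1) U^T.
Compute U^T U =
  [19],
and U^T v = (4).
Solve U^T U · c = U^T v for the coefficients: c = (4/19). The projection is proj_W(v) = U c.
Check: (v - proj_W(v)) · u_1 = 0  (should be 0).
Result: proj_W(v) = (-12/19, 0, -12/19, 4/19).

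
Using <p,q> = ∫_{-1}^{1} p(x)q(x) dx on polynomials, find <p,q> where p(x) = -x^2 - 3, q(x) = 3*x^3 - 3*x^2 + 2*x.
<p,q> = 36/5

Expand the product: p(x)·q(x) = -3*x^5 + 3*x^4 - 11*x^3 + 9*x^2 - 6*x.
∫_{-1}^{1} of each monomial x^k gives [2/(k+1) if k even, 0 if k odd]. Integrating term-by-term (or equivalently evaluating the antiderivative F(x) = -x^6/2 + 3*x^5/5 - 11*x^4/4 + 3*x^3 - 3*x^2 at the endpoints):
  F(1) − F(−1) = -53/20 − (-197/20) = 36/5.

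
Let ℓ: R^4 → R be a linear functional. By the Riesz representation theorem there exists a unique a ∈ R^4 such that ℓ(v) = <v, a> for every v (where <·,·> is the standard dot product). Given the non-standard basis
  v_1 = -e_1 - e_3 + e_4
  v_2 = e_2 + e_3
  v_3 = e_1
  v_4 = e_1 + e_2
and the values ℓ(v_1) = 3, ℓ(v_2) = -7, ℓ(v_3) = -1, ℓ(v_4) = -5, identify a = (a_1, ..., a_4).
a = (-1, -4, -3, -1)

Write a = (a_1, ..., a_4) in the standard basis. For each basis vector v_i, ℓ(v_i) = <v_i, a> is a linear equation in the a_j's. Collect the n equations into a matrix system V a = ℓ, where row i of V is v_i (expressed in the standard basis). Since V is invertible (lower-triangular with 1s on the diagonal, up to permutation), solve by back-substitution:
  V =
[[-1, 0, -1, 1],
 [0, 1, 1, 0],
 [1, 0, 0, 0],
 [1, 1, 0, 0]]
  V a = (3, -7, -1, -5)
Solving gives a = (-1, -4, -3, -1).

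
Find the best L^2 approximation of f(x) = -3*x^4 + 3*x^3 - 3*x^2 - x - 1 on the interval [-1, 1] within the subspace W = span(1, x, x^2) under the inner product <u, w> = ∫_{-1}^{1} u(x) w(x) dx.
g(x) = -39*x^2/7 + 4*x/5 - 26/35

The best approximation g ∈ W is the orthogonal projection of f onto W. Writing g = a_0 + a_1 x + a_2 x^2, the coefficients solve the normal equations G · a = b where
  G_{ij} = <φ_i, φ_j> and b_i = <f, φ_i>, with φ_0 = 1, φ_1 = x, φ_2 = x^2.
G =
  [2, 0, 2/3]
  [0, 2/3, 0]
  [2/3, 0, 2/5],
b = (-26/5, 8/15, -286/105).
Solving gives a_0 = -26/35, a_1 = 4/5, a_2 = -39/7, so
  g(x) = -39*x^2/7 + 4*x/5 - 26/35.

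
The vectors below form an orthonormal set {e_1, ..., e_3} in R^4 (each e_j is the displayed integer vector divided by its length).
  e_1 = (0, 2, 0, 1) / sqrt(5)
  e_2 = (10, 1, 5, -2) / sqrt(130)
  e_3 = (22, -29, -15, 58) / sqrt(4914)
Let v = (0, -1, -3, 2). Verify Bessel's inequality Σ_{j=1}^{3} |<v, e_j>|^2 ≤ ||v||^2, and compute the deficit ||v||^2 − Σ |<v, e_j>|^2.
Σ |<v, e_j>|^2 = 1970/189; ||v||^2 = 14; deficit = 676/189

Write each e_j = u_j / sqrt(<u_j, u_j>) where u_j is the displayed integer vector. Then <v, e_j> = <v, u_j> / sqrt(<u_j, u_j>), so |<v, e_j>|^2 = <v, u_j>^2 / <u_j, u_j>.
Coefficients: <v, e_1> = 0/sqrt(5), <v, e_2> = -20/sqrt(130), <v, e_3> = 190/sqrt(4914).
Square and sum: Σ |<v, e_j>|^2 = 1970/189.
Compute ||v||^2 = v·v = 14.
Deficit = 14 − 1970/189 = 676/189 ≥ 0, confirming Bessel's inequality. (The deficit equals ||v − Σ <v,e_j> e_j||^2, the squared distance from v to span{e_j}.)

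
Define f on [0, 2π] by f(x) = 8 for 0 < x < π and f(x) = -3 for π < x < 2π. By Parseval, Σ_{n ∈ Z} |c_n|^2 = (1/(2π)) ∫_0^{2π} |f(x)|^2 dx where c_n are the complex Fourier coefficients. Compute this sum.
Σ |c_n|^2 = 73/2

Parseval equates the L^2 energy of f (normalised by 1/(2π)) with the ℓ^2 sum of its Fourier coefficients: (1/(2π)) ∫_0^{2π} |f|^2 = Σ |c_n|^2.
Compute the left side: (1/(2π)) [∫_0^π 8^2 dx + ∫_π^{2π} (-3)^2 dx] = (1/(2π)) · (64π + 9π) = (64 + 9)/2 = 73/2.
So Σ_{n ∈ Z} |c_n|^2 = 73/2.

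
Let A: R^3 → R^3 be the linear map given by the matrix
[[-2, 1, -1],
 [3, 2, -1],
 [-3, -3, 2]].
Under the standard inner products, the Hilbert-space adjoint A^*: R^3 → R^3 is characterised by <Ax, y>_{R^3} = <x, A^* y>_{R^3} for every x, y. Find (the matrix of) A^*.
A^* = A^T =
[[-2, 3, -3],
 [1, 2, -3],
 [-1, -1, 2]]

For real matrices with standard dot products, the defining identity <Ax, y> = <x, A^* y> gives (Ax)^T y = x^T (A^*) y, i.e. x^T A^T y = x^T (A^*) y. Since this holds for all x, y, we must have A^* = A^T. Therefore
A^* =
[[-2, 3, -3],
 [1, 2, -3],
 [-1, -1, 2]].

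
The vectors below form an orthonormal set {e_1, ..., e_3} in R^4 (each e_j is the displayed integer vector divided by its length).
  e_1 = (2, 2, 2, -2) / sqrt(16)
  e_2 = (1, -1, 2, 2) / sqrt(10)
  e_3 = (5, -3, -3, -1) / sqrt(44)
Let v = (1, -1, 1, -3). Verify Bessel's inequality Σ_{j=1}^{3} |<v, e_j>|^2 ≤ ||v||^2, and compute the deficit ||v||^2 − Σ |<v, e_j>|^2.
Σ |<v, e_j>|^2 = 322/55; ||v||^2 = 12; deficit = 338/55

Write each e_j = u_j / sqrt(<u_j, u_j>) where u_j is the displayed integer vector. Then <v, e_j> = <v, u_j> / sqrt(<u_j, u_j>), so |<v, e_j>|^2 = <v, u_j>^2 / <u_j, u_j>.
Coefficients: <v, e_1> = 8/sqrt(16), <v, e_2> = -2/sqrt(10), <v, e_3> = 8/sqrt(44).
Square and sum: Σ |<v, e_j>|^2 = 322/55.
Compute ||v||^2 = v·v = 12.
Deficit = 12 − 322/55 = 338/55 ≥ 0, confirming Bessel's inequality. (The deficit equals ||v − Σ <v,e_j> e_j||^2, the squared distance from v to span{e_j}.)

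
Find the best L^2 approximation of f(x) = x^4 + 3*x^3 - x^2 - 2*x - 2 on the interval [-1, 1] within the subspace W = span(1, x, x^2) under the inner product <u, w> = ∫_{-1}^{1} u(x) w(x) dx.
g(x) = -x^2/7 - x/5 - 73/35

The best approximation g ∈ W is the orthogonal projection of f onto W. Writing g = a_0 + a_1 x + a_2 x^2, the coefficients solve the normal equations G · a = b where
  G_{ij} = <φ_i, φ_j> and b_i = <f, φ_i>, with φ_0 = 1, φ_1 = x, φ_2 = x^2.
G =
  [2, 0, 2/3]
  [0, 2/3, 0]
  [2/3, 0, 2/5],
b = (-64/15, -2/15, -152/105).
Solving gives a_0 = -73/35, a_1 = -1/5, a_2 = -1/7, so
  g(x) = -x^2/7 - x/5 - 73/35.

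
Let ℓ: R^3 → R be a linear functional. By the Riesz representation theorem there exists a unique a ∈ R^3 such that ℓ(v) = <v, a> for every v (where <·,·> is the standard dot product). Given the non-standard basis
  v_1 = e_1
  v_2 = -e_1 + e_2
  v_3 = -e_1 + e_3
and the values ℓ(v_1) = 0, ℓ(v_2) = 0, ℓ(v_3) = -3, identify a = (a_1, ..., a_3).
a = (0, 0, -3)

Write a = (a_1, ..., a_3) in the standard basis. For each basis vector v_i, ℓ(v_i) = <v_i, a> is a linear equation in the a_j's. Collect the n equations into a matrix system V a = ℓ, where row i of V is v_i (expressed in the standard basis). Since V is invertible (lower-triangular with 1s on the diagonal, up to permutation), solve by back-substitution:
  V =
[[1, 0, 0],
 [-1, 1, 0],
 [-1, 0, 1]]
  V a = (0, 0, -3)
Solving gives a = (0, 0, -3).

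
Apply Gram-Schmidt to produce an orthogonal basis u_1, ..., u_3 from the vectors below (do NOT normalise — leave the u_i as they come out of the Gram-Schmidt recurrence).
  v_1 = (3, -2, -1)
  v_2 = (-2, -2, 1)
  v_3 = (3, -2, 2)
Orthogonal basis:
  u_1 = (3, -2, -1)
  u_2 = (-19/14, -17/7, 11/14)
  u_3 = (40/39, 10/39, 100/39)

Apply the Gram-Schmidt recurrence
  u_1 = v_1
  u_i = v_i − Σ_{j<i} ((v_i · u_j) / (u_j · u_j)) · u_j.

Step by step this gives:
  u_1 = (3, -2, -1)
  u_2 = (-19/14, -17/7, 11/14)
  u_3 = (40/39, 10/39, 100/39)

Orthogonality check:
  u_2 · u_1 = 0 (should be 0)
  u_3 · u_1 = 0 (should be 0)
  u_3 · u_2 = 0 (should be 0)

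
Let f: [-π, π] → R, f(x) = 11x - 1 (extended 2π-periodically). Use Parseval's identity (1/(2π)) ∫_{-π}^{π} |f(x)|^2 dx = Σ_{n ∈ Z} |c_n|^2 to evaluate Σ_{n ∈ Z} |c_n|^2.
Σ |c_n|^2 = 121π^2/3 + 1

Expand and integrate term by term over [-π, π]:
  ∫ (11x)^2 dx = 121·(2π^3/3); ∫ 2·11·(-1)·x dx = 0 (odd integrand); ∫ (-1)^2 dx = 1·2π.
So (1/(2π)) ∫_{-π}^{π} (11x - 1)^2 dx = 121π^2/3 + 1 = 121π^2/3 + 1.
Parseval ⇒ Σ |c_n|^2 = 121π^2/3 + 1.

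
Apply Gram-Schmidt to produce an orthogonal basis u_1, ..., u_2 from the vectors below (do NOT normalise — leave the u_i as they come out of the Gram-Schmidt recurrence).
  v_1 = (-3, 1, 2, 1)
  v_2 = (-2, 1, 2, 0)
Orthogonal basis:
  u_1 = (-3, 1, 2, 1)
  u_2 = (1/5, 4/15, 8/15, -11/15)

Apply the Gram-Schmidt recurrence
  u_1 = v_1
  u_i = v_i − Σ_{j<i} ((v_i · u_j) / (u_j · u_j)) · u_j.

Step by step this gives:
  u_1 = (-3, 1, 2, 1)
  u_2 = (1/5, 4/15, 8/15, -11/15)

Orthogonality check:
  u_2 · u_1 = 0 (should be 0)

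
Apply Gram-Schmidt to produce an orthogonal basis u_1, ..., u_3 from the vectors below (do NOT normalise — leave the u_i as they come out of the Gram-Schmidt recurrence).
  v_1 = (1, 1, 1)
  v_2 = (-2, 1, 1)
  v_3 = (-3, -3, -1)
Orthogonal basis:
  u_1 = (1, 1, 1)
  u_2 = (-2, 1, 1)
  u_3 = (0, -1, 1)

Apply the Gram-Schmidt recurrence
  u_1 = v_1
  u_i = v_i − Σ_{j<i} ((v_i · u_j) / (u_j · u_j)) · u_j.

Step by step this gives:
  u_1 = (1, 1, 1)
  u_2 = (-2, 1, 1)
  u_3 = (0, -1, 1)

Orthogonality check:
  u_2 · u_1 = 0 (should be 0)
  u_3 · u_1 = 0 (should be 0)
  u_3 · u_2 = 0 (should be 0)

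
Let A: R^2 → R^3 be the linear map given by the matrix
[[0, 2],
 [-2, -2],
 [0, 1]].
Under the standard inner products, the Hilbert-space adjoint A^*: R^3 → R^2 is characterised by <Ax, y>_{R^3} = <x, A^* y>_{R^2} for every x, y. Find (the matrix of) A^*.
A^* = A^T =
[[0, -2, 0],
 [2, -2, 1]]

For real matrices with standard dot products, the defining identity <Ax, y> = <x, A^* y> gives (Ax)^T y = x^T (A^*) y, i.e. x^T A^T y = x^T (A^*) y. Since this holds for all x, y, we must have A^* = A^T. Therefore
A^* =
[[0, -2, 0],
 [2, -2, 1]].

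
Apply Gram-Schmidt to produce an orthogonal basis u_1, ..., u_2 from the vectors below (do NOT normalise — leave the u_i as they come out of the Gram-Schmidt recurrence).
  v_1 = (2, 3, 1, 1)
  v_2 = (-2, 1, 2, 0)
Orthogonal basis:
  u_1 = (2, 3, 1, 1)
  u_2 = (-32/15, 4/5, 29/15, -1/15)

Apply the Gram-Schmidt recurrence
  u_1 = v_1
  u_i = v_i − Σ_{j<i} ((v_i · u_j) / (u_j · u_j)) · u_j.

Step by step this gives:
  u_1 = (2, 3, 1, 1)
  u_2 = (-32/15, 4/5, 29/15, -1/15)

Orthogonality check:
  u_2 · u_1 = 0 (should be 0)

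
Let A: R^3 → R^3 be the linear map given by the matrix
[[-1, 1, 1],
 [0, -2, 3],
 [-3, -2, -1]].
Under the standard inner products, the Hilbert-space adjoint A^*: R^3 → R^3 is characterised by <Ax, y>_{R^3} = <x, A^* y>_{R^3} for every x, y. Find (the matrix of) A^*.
A^* = A^T =
[[-1, 0, -3],
 [1, -2, -2],
 [1, 3, -1]]

For real matrices with standard dot products, the defining identity <Ax, y> = <x, A^* y> gives (Ax)^T y = x^T (A^*) y, i.e. x^T A^T y = x^T (A^*) y. Since this holds for all x, y, we must have A^* = A^T. Therefore
A^* =
[[-1, 0, -3],
 [1, -2, -2],
 [1, 3, -1]].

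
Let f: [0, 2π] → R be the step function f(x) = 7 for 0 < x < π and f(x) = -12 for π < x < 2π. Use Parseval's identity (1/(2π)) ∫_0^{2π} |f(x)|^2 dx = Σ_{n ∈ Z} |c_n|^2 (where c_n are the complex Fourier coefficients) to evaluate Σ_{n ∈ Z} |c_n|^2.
Σ |c_n|^2 = 193/2

Parseval equates the L^2 energy of f (normalised by 1/(2π)) with the ℓ^2 sum of its Fourier coefficients: (1/(2π)) ∫_0^{2π} |f|^2 = Σ |c_n|^2.
Compute the left side: (1/(2π)) [∫_0^π 7^2 dx + ∫_π^{2π} (-12)^2 dx] = (1/(2π)) · (49π + 144π) = (49 + 144)/2 = 193/2.
So Σ_{n ∈ Z} |c_n|^2 = 193/2.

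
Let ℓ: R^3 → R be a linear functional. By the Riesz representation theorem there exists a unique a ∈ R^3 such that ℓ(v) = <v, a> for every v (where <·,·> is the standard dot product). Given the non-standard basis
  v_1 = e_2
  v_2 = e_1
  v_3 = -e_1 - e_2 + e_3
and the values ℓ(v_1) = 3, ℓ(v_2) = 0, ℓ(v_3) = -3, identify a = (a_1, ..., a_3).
a = (0, 3, 0)

Write a = (a_1, ..., a_3) in the standard basis. For each basis vector v_i, ℓ(v_i) = <v_i, a> is a linear equation in the a_j's. Collect the n equations into a matrix system V a = ℓ, where row i of V is v_i (expressed in the standard basis). Since V is invertible (lower-triangular with 1s on the diagonal, up to permutation), solve by back-substitution:
  V =
[[0, 1, 0],
 [1, 0, 0],
 [-1, -1, 1]]
  V a = (3, 0, -3)
Solving gives a = (0, 3, 0).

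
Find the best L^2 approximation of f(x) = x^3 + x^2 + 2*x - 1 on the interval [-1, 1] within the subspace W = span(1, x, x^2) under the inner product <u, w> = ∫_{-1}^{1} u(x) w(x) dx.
g(x) = x^2 + 13*x/5 - 1

The best approximation g ∈ W is the orthogonal projection of f onto W. Writing g = a_0 + a_1 x + a_2 x^2, the coefficients solve the normal equations G · a = b where
  G_{ij} = <φ_i, φ_j> and b_i = <f, φ_i>, with φ_0 = 1, φ_1 = x, φ_2 = x^2.
G =
  [2, 0, 2/3]
  [0, 2/3, 0]
  [2/3, 0, 2/5],
b = (-4/3, 26/15, -4/15).
Solving gives a_0 = -1, a_1 = 13/5, a_2 = 1, so
  g(x) = x^2 + 13*x/5 - 1.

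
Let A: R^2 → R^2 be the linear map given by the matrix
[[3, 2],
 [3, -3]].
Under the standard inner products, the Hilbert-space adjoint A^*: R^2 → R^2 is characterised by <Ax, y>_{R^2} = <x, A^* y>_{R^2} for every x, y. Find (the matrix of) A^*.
A^* = A^T =
[[3, 3],
 [2, -3]]

For real matrices with standard dot products, the defining identity <Ax, y> = <x, A^* y> gives (Ax)^T y = x^T (A^*) y, i.e. x^T A^T y = x^T (A^*) y. Since this holds for all x, y, we must have A^* = A^T. Therefore
A^* =
[[3, 3],
 [2, -3]].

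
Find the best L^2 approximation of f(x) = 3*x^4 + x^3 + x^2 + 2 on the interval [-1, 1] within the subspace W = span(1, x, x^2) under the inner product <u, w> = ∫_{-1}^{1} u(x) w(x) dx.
g(x) = 25*x^2/7 + 3*x/5 + 61/35

The best approximation g ∈ W is the orthogonal projection of f onto W. Writing g = a_0 + a_1 x + a_2 x^2, the coefficients solve the normal equations G · a = b where
  G_{ij} = <φ_i, φ_j> and b_i = <f, φ_i>, with φ_0 = 1, φ_1 = x, φ_2 = x^2.
G =
  [2, 0, 2/3]
  [0, 2/3, 0]
  [2/3, 0, 2/5],
b = (88/15, 2/5, 272/105).
Solving gives a_0 = 61/35, a_1 = 3/5, a_2 = 25/7, so
  g(x) = 25*x^2/7 + 3*x/5 + 61/35.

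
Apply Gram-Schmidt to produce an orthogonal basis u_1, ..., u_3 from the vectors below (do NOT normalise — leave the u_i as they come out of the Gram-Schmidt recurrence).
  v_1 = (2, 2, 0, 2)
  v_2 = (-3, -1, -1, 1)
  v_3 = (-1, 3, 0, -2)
Orthogonal basis:
  u_1 = (2, 2, 0, 2)
  u_2 = (-2, 0, -1, 2)
  u_3 = (-13/9, 3, -2/9, -14/9)

Apply the Gram-Schmidt recurrence
  u_1 = v_1
  u_i = v_i − Σ_{j<i} ((v_i · u_j) / (u_j · u_j)) · u_j.

Step by step this gives:
  u_1 = (2, 2, 0, 2)
  u_2 = (-2, 0, -1, 2)
  u_3 = (-13/9, 3, -2/9, -14/9)

Orthogonality check:
  u_2 · u_1 = 0 (should be 0)
  u_3 · u_1 = 0 (should be 0)
  u_3 · u_2 = 0 (should be 0)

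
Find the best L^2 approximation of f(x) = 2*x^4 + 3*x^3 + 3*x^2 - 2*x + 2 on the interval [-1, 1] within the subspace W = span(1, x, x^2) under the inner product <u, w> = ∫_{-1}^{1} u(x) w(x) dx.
g(x) = 33*x^2/7 - x/5 + 64/35

The best approximation g ∈ W is the orthogonal projection of f onto W. Writing g = a_0 + a_1 x + a_2 x^2, the coefficients solve the normal equations G · a = b where
  G_{ij} = <φ_i, φ_j> and b_i = <f, φ_i>, with φ_0 = 1, φ_1 = x, φ_2 = x^2.
G =
  [2, 0, 2/3]
  [0, 2/3, 0]
  [2/3, 0, 2/5],
b = (34/5, -2/15, 326/105).
Solving gives a_0 = 64/35, a_1 = -1/5, a_2 = 33/7, so
  g(x) = 33*x^2/7 - x/5 + 64/35.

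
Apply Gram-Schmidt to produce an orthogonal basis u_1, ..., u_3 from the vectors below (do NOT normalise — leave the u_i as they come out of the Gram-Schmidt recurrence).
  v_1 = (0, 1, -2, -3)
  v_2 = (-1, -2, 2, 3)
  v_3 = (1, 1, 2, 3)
Orthogonal basis:
  u_1 = (0, 1, -2, -3)
  u_2 = (-1, -13/14, -1/7, -3/14)
  u_3 = (-13/27, 13/27, 2/27, 1/9)

Apply the Gram-Schmidt recurrence
  u_1 = v_1
  u_i = v_i − Σ_{j<i} ((v_i · u_j) / (u_j · u_j)) · u_j.

Step by step this gives:
  u_1 = (0, 1, -2, -3)
  u_2 = (-1, -13/14, -1/7, -3/14)
  u_3 = (-13/27, 13/27, 2/27, 1/9)

Orthogonality check:
  u_2 · u_1 = 0 (should be 0)
  u_3 · u_1 = 0 (should be 0)
  u_3 · u_2 = 0 (should be 0)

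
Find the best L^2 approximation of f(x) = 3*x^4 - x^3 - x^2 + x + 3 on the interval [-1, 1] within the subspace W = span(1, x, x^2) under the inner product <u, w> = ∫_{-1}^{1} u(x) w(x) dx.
g(x) = 11*x^2/7 + 2*x/5 + 96/35

The best approximation g ∈ W is the orthogonal projection of f onto W. Writing g = a_0 + a_1 x + a_2 x^2, the coefficients solve the normal equations G · a = b where
  G_{ij} = <φ_i, φ_j> and b_i = <f, φ_i>, with φ_0 = 1, φ_1 = x, φ_2 = x^2.
G =
  [2, 0, 2/3]
  [0, 2/3, 0]
  [2/3, 0, 2/5],
b = (98/15, 4/15, 86/35).
Solving gives a_0 = 96/35, a_1 = 2/5, a_2 = 11/7, so
  g(x) = 11*x^2/7 + 2*x/5 + 96/35.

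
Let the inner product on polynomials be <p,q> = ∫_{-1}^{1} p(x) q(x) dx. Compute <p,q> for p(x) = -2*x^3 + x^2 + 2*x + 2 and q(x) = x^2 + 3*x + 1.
<p,q> = 8

Expand the product: p(x)·q(x) = -2*x^5 - 5*x^4 + 3*x^3 + 9*x^2 + 8*x + 2.
∫_{-1}^{1} of each monomial x^k gives [2/(k+1) if k even, 0 if k odd]. Integrating term-by-term (or equivalently evaluating the antiderivative F(x) = -x^6/3 - x^5 + 3*x^4/4 + 3*x^3 + 4*x^2 + 2*x at the endpoints):
  F(1) − F(−1) = 101/12 − (5/12) = 8.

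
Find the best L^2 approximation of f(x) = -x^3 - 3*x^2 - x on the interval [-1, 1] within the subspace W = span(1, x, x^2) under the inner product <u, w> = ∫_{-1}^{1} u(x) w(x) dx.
g(x) = -3*x^2 - 8*x/5

The best approximation g ∈ W is the orthogonal projection of f onto W. Writing g = a_0 + a_1 x + a_2 x^2, the coefficients solve the normal equations G · a = b where
  G_{ij} = <φ_i, φ_j> and b_i = <f, φ_i>, with φ_0 = 1, φ_1 = x, φ_2 = x^2.
G =
  [2, 0, 2/3]
  [0, 2/3, 0]
  [2/3, 0, 2/5],
b = (-2, -16/15, -6/5).
Solving gives a_0 = 0, a_1 = -8/5, a_2 = -3, so
  g(x) = -3*x^2 - 8*x/5.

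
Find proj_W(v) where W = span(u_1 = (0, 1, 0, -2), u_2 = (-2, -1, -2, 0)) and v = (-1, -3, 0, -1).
proj_W(v) = (-12/11, -7/11, -12/11, 2/11)

Set up U = [u_1 | ... | u_2] ∈ R^(4×2). The projector onto W = col(U) is P = U (U^T U)^(-1) U^T.
Compute U^T U =
  [5, -1]
  [-1, 9],
and U^T v = (-1, 5).
Solve U^T U · c = U^T v for the coefficients: c = (-1/11, 6/11). The projection is proj_W(v) = U c.
Check: (v - proj_W(v)) · u_1 = 0  (should be 0).
Check: (v - proj_W(v)) · u_2 = 0  (should be 0).
Result: proj_W(v) = (-12/11, -7/11, -12/11, 2/11).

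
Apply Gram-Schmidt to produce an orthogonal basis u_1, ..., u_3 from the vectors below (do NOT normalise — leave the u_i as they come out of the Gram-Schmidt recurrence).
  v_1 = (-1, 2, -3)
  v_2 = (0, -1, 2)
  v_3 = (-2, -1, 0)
Orthogonal basis:
  u_1 = (-1, 2, -3)
  u_2 = (-4/7, 1/7, 2/7)
  u_3 = (-2/3, -4/3, -2/3)

Apply the Gram-Schmidt recurrence
  u_1 = v_1
  u_i = v_i − Σ_{j<i} ((v_i · u_j) / (u_j · u_j)) · u_j.

Step by step this gives:
  u_1 = (-1, 2, -3)
  u_2 = (-4/7, 1/7, 2/7)
  u_3 = (-2/3, -4/3, -2/3)

Orthogonality check:
  u_2 · u_1 = 0 (should be 0)
  u_3 · u_1 = 0 (should be 0)
  u_3 · u_2 = 0 (should be 0)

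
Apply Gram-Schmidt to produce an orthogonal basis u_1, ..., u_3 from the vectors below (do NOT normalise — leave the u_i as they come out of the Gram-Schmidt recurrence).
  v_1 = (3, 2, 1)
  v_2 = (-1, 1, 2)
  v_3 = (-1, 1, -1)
Orthogonal basis:
  u_1 = (3, 2, 1)
  u_2 = (-17/14, 6/7, 27/14)
  u_3 = (-45/83, 105/83, -75/83)

Apply the Gram-Schmidt recurrence
  u_1 = v_1
  u_i = v_i − Σ_{j<i} ((v_i · u_j) / (u_j · u_j)) · u_j.

Step by step this gives:
  u_1 = (3, 2, 1)
  u_2 = (-17/14, 6/7, 27/14)
  u_3 = (-45/83, 105/83, -75/83)

Orthogonality check:
  u_2 · u_1 = 0 (should be 0)
  u_3 · u_1 = 0 (should be 0)
  u_3 · u_2 = 0 (should be 0)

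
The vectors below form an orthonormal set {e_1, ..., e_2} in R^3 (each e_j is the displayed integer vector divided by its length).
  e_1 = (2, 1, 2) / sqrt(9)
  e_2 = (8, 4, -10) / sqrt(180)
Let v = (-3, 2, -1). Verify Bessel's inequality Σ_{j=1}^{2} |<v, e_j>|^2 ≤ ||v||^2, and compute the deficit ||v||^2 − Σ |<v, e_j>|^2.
Σ |<v, e_j>|^2 = 21/5; ||v||^2 = 14; deficit = 49/5

Write each e_j = u_j / sqrt(<u_j, u_j>) where u_j is the displayed integer vector. Then <v, e_j> = <v, u_j> / sqrt(<u_j, u_j>), so |<v, e_j>|^2 = <v, u_j>^2 / <u_j, u_j>.
Coefficients: <v, e_1> = -6/sqrt(9), <v, e_2> = -6/sqrt(180).
Square and sum: Σ |<v, e_j>|^2 = 21/5.
Compute ||v||^2 = v·v = 14.
Deficit = 14 − 21/5 = 49/5 ≥ 0, confirming Bessel's inequality. (The deficit equals ||v − Σ <v,e_j> e_j||^2, the squared distance from v to span{e_j}.)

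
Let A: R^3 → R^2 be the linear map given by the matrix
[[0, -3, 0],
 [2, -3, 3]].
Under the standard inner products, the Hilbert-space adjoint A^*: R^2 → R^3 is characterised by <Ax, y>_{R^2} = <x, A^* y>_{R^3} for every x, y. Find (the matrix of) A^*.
A^* = A^T =
[[0, 2],
 [-3, -3],
 [0, 3]]

For real matrices with standard dot products, the defining identity <Ax, y> = <x, A^* y> gives (Ax)^T y = x^T (A^*) y, i.e. x^T A^T y = x^T (A^*) y. Since this holds for all x, y, we must have A^* = A^T. Therefore
A^* =
[[0, 2],
 [-3, -3],
 [0, 3]].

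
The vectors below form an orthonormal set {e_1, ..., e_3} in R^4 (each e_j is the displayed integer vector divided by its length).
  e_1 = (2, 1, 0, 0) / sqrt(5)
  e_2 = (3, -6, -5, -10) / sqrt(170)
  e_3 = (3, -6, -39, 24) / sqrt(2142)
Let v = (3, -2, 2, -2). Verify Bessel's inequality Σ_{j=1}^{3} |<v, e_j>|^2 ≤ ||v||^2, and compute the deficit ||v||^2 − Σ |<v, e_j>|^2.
Σ |<v, e_j>|^2 = 14; ||v||^2 = 21; deficit = 7

Write each e_j = u_j / sqrt(<u_j, u_j>) where u_j is the displayed integer vector. Then <v, e_j> = <v, u_j> / sqrt(<u_j, u_j>), so |<v, e_j>|^2 = <v, u_j>^2 / <u_j, u_j>.
Coefficients: <v, e_1> = 4/sqrt(5), <v, e_2> = 31/sqrt(170), <v, e_3> = -105/sqrt(2142).
Square and sum: Σ |<v, e_j>|^2 = 14.
Compute ||v||^2 = v·v = 21.
Deficit = 21 − 14 = 7 ≥ 0, confirming Bessel's inequality. (The deficit equals ||v − Σ <v,e_j> e_j||^2, the squared distance from v to span{e_j}.)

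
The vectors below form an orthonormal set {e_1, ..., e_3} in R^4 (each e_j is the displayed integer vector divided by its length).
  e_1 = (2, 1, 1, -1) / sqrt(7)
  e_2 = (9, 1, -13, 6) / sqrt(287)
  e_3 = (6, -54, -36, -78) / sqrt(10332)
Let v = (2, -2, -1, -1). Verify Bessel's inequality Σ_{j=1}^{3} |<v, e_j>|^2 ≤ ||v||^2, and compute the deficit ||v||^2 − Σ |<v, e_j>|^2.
Σ |<v, e_j>|^2 = 54/7; ||v||^2 = 10; deficit = 16/7

Write each e_j = u_j / sqrt(<u_j, u_j>) where u_j is the displayed integer vector. Then <v, e_j> = <v, u_j> / sqrt(<u_j, u_j>), so |<v, e_j>|^2 = <v, u_j>^2 / <u_j, u_j>.
Coefficients: <v, e_1> = 2/sqrt(7), <v, e_2> = 23/sqrt(287), <v, e_3> = 234/sqrt(10332).
Square and sum: Σ |<v, e_j>|^2 = 54/7.
Compute ||v||^2 = v·v = 10.
Deficit = 10 − 54/7 = 16/7 ≥ 0, confirming Bessel's inequality. (The deficit equals ||v − Σ <v,e_j> e_j||^2, the squared distance from v to span{e_j}.)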